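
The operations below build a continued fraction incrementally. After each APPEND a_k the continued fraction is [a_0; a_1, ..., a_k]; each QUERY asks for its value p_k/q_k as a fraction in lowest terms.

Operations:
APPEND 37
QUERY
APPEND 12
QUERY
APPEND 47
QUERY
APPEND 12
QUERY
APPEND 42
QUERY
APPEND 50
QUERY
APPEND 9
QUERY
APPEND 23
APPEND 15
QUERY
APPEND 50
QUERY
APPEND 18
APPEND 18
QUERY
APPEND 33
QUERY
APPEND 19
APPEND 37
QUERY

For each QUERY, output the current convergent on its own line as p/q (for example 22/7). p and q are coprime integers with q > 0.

APPEND 37: p_0 = 37·1 + 0 = 37, q_0 = 37·0 + 1 = 1 → 37/1
APPEND 12: p_1 = 12·37 + 1 = 445, q_1 = 12·1 + 0 = 12 → 445/12
APPEND 47: p_2 = 47·445 + 37 = 20952, q_2 = 47·12 + 1 = 565 → 20952/565
APPEND 12: p_3 = 12·20952 + 445 = 251869, q_3 = 12·565 + 12 = 6792 → 251869/6792
APPEND 42: p_4 = 42·251869 + 20952 = 10599450, q_4 = 42·6792 + 565 = 285829 → 10599450/285829
APPEND 50: p_5 = 50·10599450 + 251869 = 530224369, q_5 = 50·285829 + 6792 = 14298242 → 530224369/14298242
APPEND 9: p_6 = 9·530224369 + 10599450 = 4782618771, q_6 = 9·14298242 + 285829 = 128970007 → 4782618771/128970007
APPEND 23: p_7 = 23·4782618771 + 530224369 = 110530456102, q_7 = 23·128970007 + 14298242 = 2980608403 → 110530456102/2980608403
APPEND 15: p_8 = 15·110530456102 + 4782618771 = 1662739460301, q_8 = 15·2980608403 + 128970007 = 44838096052 → 1662739460301/44838096052
APPEND 50: p_9 = 50·1662739460301 + 110530456102 = 83247503471152, q_9 = 50·44838096052 + 2980608403 = 2244885411003 → 83247503471152/2244885411003
APPEND 18: p_10 = 18·83247503471152 + 1662739460301 = 1500117801941037, q_10 = 18·2244885411003 + 44838096052 = 40452775494106 → 1500117801941037/40452775494106
APPEND 18: p_11 = 18·1500117801941037 + 83247503471152 = 27085367938409818, q_11 = 18·40452775494106 + 2244885411003 = 730394844304911 → 27085367938409818/730394844304911
APPEND 33: p_12 = 33·27085367938409818 + 1500117801941037 = 895317259769465031, q_12 = 33·730394844304911 + 40452775494106 = 24143482637556169 → 895317259769465031/24143482637556169
APPEND 19: p_13 = 19·895317259769465031 + 27085367938409818 = 17038113303558245407, q_13 = 19·24143482637556169 + 730394844304911 = 459456564957872122 → 17038113303558245407/459456564957872122
APPEND 37: p_14 = 37·17038113303558245407 + 895317259769465031 = 631305509491424545090, q_14 = 37·459456564957872122 + 24143482637556169 = 17024036386078824683 → 631305509491424545090/17024036386078824683

37/1
445/12
20952/565
251869/6792
10599450/285829
530224369/14298242
4782618771/128970007
1662739460301/44838096052
83247503471152/2244885411003
27085367938409818/730394844304911
895317259769465031/24143482637556169
631305509491424545090/17024036386078824683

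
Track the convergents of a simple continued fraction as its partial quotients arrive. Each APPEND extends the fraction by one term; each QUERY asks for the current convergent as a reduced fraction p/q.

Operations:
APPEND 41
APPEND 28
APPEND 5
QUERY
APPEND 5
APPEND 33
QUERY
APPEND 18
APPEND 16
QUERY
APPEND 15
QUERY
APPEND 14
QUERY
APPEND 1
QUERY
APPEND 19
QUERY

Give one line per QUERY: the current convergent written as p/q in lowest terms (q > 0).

APPEND 41: p_0 = 41·1 + 0 = 41, q_0 = 41·0 + 1 = 1 → 41/1
APPEND 28: p_1 = 28·41 + 1 = 1149, q_1 = 28·1 + 0 = 28 → 1149/28
APPEND 5: p_2 = 5·1149 + 41 = 5786, q_2 = 5·28 + 1 = 141 → 5786/141
APPEND 5: p_3 = 5·5786 + 1149 = 30079, q_3 = 5·141 + 28 = 733 → 30079/733
APPEND 33: p_4 = 33·30079 + 5786 = 998393, q_4 = 33·733 + 141 = 24330 → 998393/24330
APPEND 18: p_5 = 18·998393 + 30079 = 18001153, q_5 = 18·24330 + 733 = 438673 → 18001153/438673
APPEND 16: p_6 = 16·18001153 + 998393 = 289016841, q_6 = 16·438673 + 24330 = 7043098 → 289016841/7043098
APPEND 15: p_7 = 15·289016841 + 18001153 = 4353253768, q_7 = 15·7043098 + 438673 = 106085143 → 4353253768/106085143
APPEND 14: p_8 = 14·4353253768 + 289016841 = 61234569593, q_8 = 14·106085143 + 7043098 = 1492235100 → 61234569593/1492235100
APPEND 1: p_9 = 1·61234569593 + 4353253768 = 65587823361, q_9 = 1·1492235100 + 106085143 = 1598320243 → 65587823361/1598320243
APPEND 19: p_10 = 19·65587823361 + 61234569593 = 1307403213452, q_10 = 19·1598320243 + 1492235100 = 31860319717 → 1307403213452/31860319717

5786/141
998393/24330
289016841/7043098
4353253768/106085143
61234569593/1492235100
65587823361/1598320243
1307403213452/31860319717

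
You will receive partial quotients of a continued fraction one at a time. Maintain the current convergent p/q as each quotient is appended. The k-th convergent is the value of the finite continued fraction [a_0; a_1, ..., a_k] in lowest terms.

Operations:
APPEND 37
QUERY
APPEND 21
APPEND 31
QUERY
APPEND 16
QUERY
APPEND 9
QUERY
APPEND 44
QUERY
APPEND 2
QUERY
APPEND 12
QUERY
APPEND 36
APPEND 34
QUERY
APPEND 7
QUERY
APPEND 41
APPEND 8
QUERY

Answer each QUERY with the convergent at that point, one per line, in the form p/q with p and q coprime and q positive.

APPEND 37: p_0 = 37·1 + 0 = 37, q_0 = 37·0 + 1 = 1 → 37/1
APPEND 21: p_1 = 21·37 + 1 = 778, q_1 = 21·1 + 0 = 21 → 778/21
APPEND 31: p_2 = 31·778 + 37 = 24155, q_2 = 31·21 + 1 = 652 → 24155/652
APPEND 16: p_3 = 16·24155 + 778 = 387258, q_3 = 16·652 + 21 = 10453 → 387258/10453
APPEND 9: p_4 = 9·387258 + 24155 = 3509477, q_4 = 9·10453 + 652 = 94729 → 3509477/94729
APPEND 44: p_5 = 44·3509477 + 387258 = 154804246, q_5 = 44·94729 + 10453 = 4178529 → 154804246/4178529
APPEND 2: p_6 = 2·154804246 + 3509477 = 313117969, q_6 = 2·4178529 + 94729 = 8451787 → 313117969/8451787
APPEND 12: p_7 = 12·313117969 + 154804246 = 3912219874, q_7 = 12·8451787 + 4178529 = 105599973 → 3912219874/105599973
APPEND 36: p_8 = 36·3912219874 + 313117969 = 141153033433, q_8 = 36·105599973 + 8451787 = 3810050815 → 141153033433/3810050815
APPEND 34: p_9 = 34·141153033433 + 3912219874 = 4803115356596, q_9 = 34·3810050815 + 105599973 = 129647327683 → 4803115356596/129647327683
APPEND 7: p_10 = 7·4803115356596 + 141153033433 = 33762960529605, q_10 = 7·129647327683 + 3810050815 = 911341344596 → 33762960529605/911341344596
APPEND 41: p_11 = 41·33762960529605 + 4803115356596 = 1389084497070401, q_11 = 41·911341344596 + 129647327683 = 37494642456119 → 1389084497070401/37494642456119
APPEND 8: p_12 = 8·1389084497070401 + 33762960529605 = 11146438937092813, q_12 = 8·37494642456119 + 911341344596 = 300868480993548 → 11146438937092813/300868480993548

37/1
24155/652
387258/10453
3509477/94729
154804246/4178529
313117969/8451787
3912219874/105599973
4803115356596/129647327683
33762960529605/911341344596
11146438937092813/300868480993548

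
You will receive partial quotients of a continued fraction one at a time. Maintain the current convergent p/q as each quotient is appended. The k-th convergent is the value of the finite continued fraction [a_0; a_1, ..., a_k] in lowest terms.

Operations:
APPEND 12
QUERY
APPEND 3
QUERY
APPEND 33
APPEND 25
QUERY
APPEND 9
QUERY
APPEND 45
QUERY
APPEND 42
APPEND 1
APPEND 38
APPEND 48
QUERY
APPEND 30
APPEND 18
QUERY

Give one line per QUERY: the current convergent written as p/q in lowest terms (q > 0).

APPEND 12: p_0 = 12·1 + 0 = 12, q_0 = 12·0 + 1 = 1 → 12/1
APPEND 3: p_1 = 3·12 + 1 = 37, q_1 = 3·1 + 0 = 3 → 37/3
APPEND 33: p_2 = 33·37 + 12 = 1233, q_2 = 33·3 + 1 = 100 → 1233/100
APPEND 25: p_3 = 25·1233 + 37 = 30862, q_3 = 25·100 + 3 = 2503 → 30862/2503
APPEND 9: p_4 = 9·30862 + 1233 = 278991, q_4 = 9·2503 + 100 = 22627 → 278991/22627
APPEND 45: p_5 = 45·278991 + 30862 = 12585457, q_5 = 45·22627 + 2503 = 1020718 → 12585457/1020718
APPEND 42: p_6 = 42·12585457 + 278991 = 528868185, q_6 = 42·1020718 + 22627 = 42892783 → 528868185/42892783
APPEND 1: p_7 = 1·528868185 + 12585457 = 541453642, q_7 = 1·42892783 + 1020718 = 43913501 → 541453642/43913501
APPEND 38: p_8 = 38·541453642 + 528868185 = 21104106581, q_8 = 38·43913501 + 42892783 = 1711605821 → 21104106581/1711605821
APPEND 48: p_9 = 48·21104106581 + 541453642 = 1013538569530, q_9 = 48·1711605821 + 43913501 = 82200992909 → 1013538569530/82200992909
APPEND 30: p_10 = 30·1013538569530 + 21104106581 = 30427261192481, q_10 = 30·82200992909 + 1711605821 = 2467741393091 → 30427261192481/2467741393091
APPEND 18: p_11 = 18·30427261192481 + 1013538569530 = 548704240034188, q_11 = 18·2467741393091 + 82200992909 = 44501546068547 → 548704240034188/44501546068547

12/1
37/3
30862/2503
278991/22627
12585457/1020718
1013538569530/82200992909
548704240034188/44501546068547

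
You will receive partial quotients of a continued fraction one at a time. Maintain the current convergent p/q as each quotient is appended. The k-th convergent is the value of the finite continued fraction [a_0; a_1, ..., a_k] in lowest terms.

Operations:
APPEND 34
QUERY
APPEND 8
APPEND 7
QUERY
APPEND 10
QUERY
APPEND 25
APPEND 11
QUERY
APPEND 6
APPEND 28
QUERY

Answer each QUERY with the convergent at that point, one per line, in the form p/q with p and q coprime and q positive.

APPEND 34: p_0 = 34·1 + 0 = 34, q_0 = 34·0 + 1 = 1 → 34/1
APPEND 8: p_1 = 8·34 + 1 = 273, q_1 = 8·1 + 0 = 8 → 273/8
APPEND 7: p_2 = 7·273 + 34 = 1945, q_2 = 7·8 + 1 = 57 → 1945/57
APPEND 10: p_3 = 10·1945 + 273 = 19723, q_3 = 10·57 + 8 = 578 → 19723/578
APPEND 25: p_4 = 25·19723 + 1945 = 495020, q_4 = 25·578 + 57 = 14507 → 495020/14507
APPEND 11: p_5 = 11·495020 + 19723 = 5464943, q_5 = 11·14507 + 578 = 160155 → 5464943/160155
APPEND 6: p_6 = 6·5464943 + 495020 = 33284678, q_6 = 6·160155 + 14507 = 975437 → 33284678/975437
APPEND 28: p_7 = 28·33284678 + 5464943 = 937435927, q_7 = 28·975437 + 160155 = 27472391 → 937435927/27472391

34/1
1945/57
19723/578
5464943/160155
937435927/27472391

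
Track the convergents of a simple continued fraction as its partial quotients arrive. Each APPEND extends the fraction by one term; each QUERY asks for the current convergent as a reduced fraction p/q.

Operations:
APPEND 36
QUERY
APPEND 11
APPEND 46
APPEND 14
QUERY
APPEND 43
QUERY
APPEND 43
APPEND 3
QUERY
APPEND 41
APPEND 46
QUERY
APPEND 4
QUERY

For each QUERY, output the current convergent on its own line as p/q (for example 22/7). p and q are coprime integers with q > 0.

APPEND 36: p_0 = 36·1 + 0 = 36, q_0 = 36·0 + 1 = 1 → 36/1
APPEND 11: p_1 = 11·36 + 1 = 397, q_1 = 11·1 + 0 = 11 → 397/11
APPEND 46: p_2 = 46·397 + 36 = 18298, q_2 = 46·11 + 1 = 507 → 18298/507
APPEND 14: p_3 = 14·18298 + 397 = 256569, q_3 = 14·507 + 11 = 7109 → 256569/7109
APPEND 43: p_4 = 43·256569 + 18298 = 11050765, q_4 = 43·7109 + 507 = 306194 → 11050765/306194
APPEND 43: p_5 = 43·11050765 + 256569 = 475439464, q_5 = 43·306194 + 7109 = 13173451 → 475439464/13173451
APPEND 3: p_6 = 3·475439464 + 11050765 = 1437369157, q_6 = 3·13173451 + 306194 = 39826547 → 1437369157/39826547
APPEND 41: p_7 = 41·1437369157 + 475439464 = 59407574901, q_7 = 41·39826547 + 13173451 = 1646061878 → 59407574901/1646061878
APPEND 46: p_8 = 46·59407574901 + 1437369157 = 2734185814603, q_8 = 46·1646061878 + 39826547 = 75758672935 → 2734185814603/75758672935
APPEND 4: p_9 = 4·2734185814603 + 59407574901 = 10996150833313, q_9 = 4·75758672935 + 1646061878 = 304680753618 → 10996150833313/304680753618

36/1
256569/7109
11050765/306194
1437369157/39826547
2734185814603/75758672935
10996150833313/304680753618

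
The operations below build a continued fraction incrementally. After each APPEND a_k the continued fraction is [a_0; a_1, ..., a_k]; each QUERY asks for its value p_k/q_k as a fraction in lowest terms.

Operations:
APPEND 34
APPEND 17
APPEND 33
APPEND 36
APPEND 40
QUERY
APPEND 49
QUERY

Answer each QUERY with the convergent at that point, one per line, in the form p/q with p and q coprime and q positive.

APPEND 34: p_0 = 34·1 + 0 = 34, q_0 = 34·0 + 1 = 1 → 34/1
APPEND 17: p_1 = 17·34 + 1 = 579, q_1 = 17·1 + 0 = 17 → 579/17
APPEND 33: p_2 = 33·579 + 34 = 19141, q_2 = 33·17 + 1 = 562 → 19141/562
APPEND 36: p_3 = 36·19141 + 579 = 689655, q_3 = 36·562 + 17 = 20249 → 689655/20249
APPEND 40: p_4 = 40·689655 + 19141 = 27605341, q_4 = 40·20249 + 562 = 810522 → 27605341/810522
APPEND 49: p_5 = 49·27605341 + 689655 = 1353351364, q_5 = 49·810522 + 20249 = 39735827 → 1353351364/39735827

27605341/810522
1353351364/39735827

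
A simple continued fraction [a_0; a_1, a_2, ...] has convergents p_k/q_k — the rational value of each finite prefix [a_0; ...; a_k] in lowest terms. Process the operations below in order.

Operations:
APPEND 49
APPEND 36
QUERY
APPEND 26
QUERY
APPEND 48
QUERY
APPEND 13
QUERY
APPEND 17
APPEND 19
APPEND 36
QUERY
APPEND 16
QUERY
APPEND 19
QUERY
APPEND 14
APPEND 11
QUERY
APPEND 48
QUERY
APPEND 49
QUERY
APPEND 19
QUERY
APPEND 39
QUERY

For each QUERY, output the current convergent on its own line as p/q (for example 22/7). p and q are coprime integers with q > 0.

1765/36
45939/937
2206837/45012
28734820/586093
337163115765/6876985553
5403961863823/110222518208
103012438528402/2101104831505
16026371552404363/326883696583563
770713412616670875/15719943126170302
37780983589769277238/770604096878928361
718609401618232938397/14657197783825809161
28063547646700853874721/572401317666085485640

APPEND 49: p_0 = 49·1 + 0 = 49, q_0 = 49·0 + 1 = 1 → 49/1
APPEND 36: p_1 = 36·49 + 1 = 1765, q_1 = 36·1 + 0 = 36 → 1765/36
APPEND 26: p_2 = 26·1765 + 49 = 45939, q_2 = 26·36 + 1 = 937 → 45939/937
APPEND 48: p_3 = 48·45939 + 1765 = 2206837, q_3 = 48·937 + 36 = 45012 → 2206837/45012
APPEND 13: p_4 = 13·2206837 + 45939 = 28734820, q_4 = 13·45012 + 937 = 586093 → 28734820/586093
APPEND 17: p_5 = 17·28734820 + 2206837 = 490698777, q_5 = 17·586093 + 45012 = 10008593 → 490698777/10008593
APPEND 19: p_6 = 19·490698777 + 28734820 = 9352011583, q_6 = 19·10008593 + 586093 = 190749360 → 9352011583/190749360
APPEND 36: p_7 = 36·9352011583 + 490698777 = 337163115765, q_7 = 36·190749360 + 10008593 = 6876985553 → 337163115765/6876985553
APPEND 16: p_8 = 16·337163115765 + 9352011583 = 5403961863823, q_8 = 16·6876985553 + 190749360 = 110222518208 → 5403961863823/110222518208
APPEND 19: p_9 = 19·5403961863823 + 337163115765 = 103012438528402, q_9 = 19·110222518208 + 6876985553 = 2101104831505 → 103012438528402/2101104831505
APPEND 14: p_10 = 14·103012438528402 + 5403961863823 = 1447578101261451, q_10 = 14·2101104831505 + 110222518208 = 29525690159278 → 1447578101261451/29525690159278
APPEND 11: p_11 = 11·1447578101261451 + 103012438528402 = 16026371552404363, q_11 = 11·29525690159278 + 2101104831505 = 326883696583563 → 16026371552404363/326883696583563
APPEND 48: p_12 = 48·16026371552404363 + 1447578101261451 = 770713412616670875, q_12 = 48·326883696583563 + 29525690159278 = 15719943126170302 → 770713412616670875/15719943126170302
APPEND 49: p_13 = 49·770713412616670875 + 16026371552404363 = 37780983589769277238, q_13 = 49·15719943126170302 + 326883696583563 = 770604096878928361 → 37780983589769277238/770604096878928361
APPEND 19: p_14 = 19·37780983589769277238 + 770713412616670875 = 718609401618232938397, q_14 = 19·770604096878928361 + 15719943126170302 = 14657197783825809161 → 718609401618232938397/14657197783825809161
APPEND 39: p_15 = 39·718609401618232938397 + 37780983589769277238 = 28063547646700853874721, q_15 = 39·14657197783825809161 + 770604096878928361 = 572401317666085485640 → 28063547646700853874721/572401317666085485640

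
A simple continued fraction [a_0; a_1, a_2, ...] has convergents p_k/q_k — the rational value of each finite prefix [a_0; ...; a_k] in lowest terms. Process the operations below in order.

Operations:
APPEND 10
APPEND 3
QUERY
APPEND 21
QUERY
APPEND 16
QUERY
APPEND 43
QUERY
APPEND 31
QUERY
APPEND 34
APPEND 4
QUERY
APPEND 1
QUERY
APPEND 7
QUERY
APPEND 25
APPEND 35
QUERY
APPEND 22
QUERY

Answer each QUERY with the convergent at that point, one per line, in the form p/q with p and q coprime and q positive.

APPEND 10: p_0 = 10·1 + 0 = 10, q_0 = 10·0 + 1 = 1 → 10/1
APPEND 3: p_1 = 3·10 + 1 = 31, q_1 = 3·1 + 0 = 3 → 31/3
APPEND 21: p_2 = 21·31 + 10 = 661, q_2 = 21·3 + 1 = 64 → 661/64
APPEND 16: p_3 = 16·661 + 31 = 10607, q_3 = 16·64 + 3 = 1027 → 10607/1027
APPEND 43: p_4 = 43·10607 + 661 = 456762, q_4 = 43·1027 + 64 = 44225 → 456762/44225
APPEND 31: p_5 = 31·456762 + 10607 = 14170229, q_5 = 31·44225 + 1027 = 1372002 → 14170229/1372002
APPEND 34: p_6 = 34·14170229 + 456762 = 482244548, q_6 = 34·1372002 + 44225 = 46692293 → 482244548/46692293
APPEND 4: p_7 = 4·482244548 + 14170229 = 1943148421, q_7 = 4·46692293 + 1372002 = 188141174 → 1943148421/188141174
APPEND 1: p_8 = 1·1943148421 + 482244548 = 2425392969, q_8 = 1·188141174 + 46692293 = 234833467 → 2425392969/234833467
APPEND 7: p_9 = 7·2425392969 + 1943148421 = 18920899204, q_9 = 7·234833467 + 188141174 = 1831975443 → 18920899204/1831975443
APPEND 25: p_10 = 25·18920899204 + 2425392969 = 475447873069, q_10 = 25·1831975443 + 234833467 = 46034219542 → 475447873069/46034219542
APPEND 35: p_11 = 35·475447873069 + 18920899204 = 16659596456619, q_11 = 35·46034219542 + 1831975443 = 1613029659413 → 16659596456619/1613029659413
APPEND 22: p_12 = 22·16659596456619 + 475447873069 = 366986569918687, q_12 = 22·1613029659413 + 46034219542 = 35532686726628 → 366986569918687/35532686726628

31/3
661/64
10607/1027
456762/44225
14170229/1372002
1943148421/188141174
2425392969/234833467
18920899204/1831975443
16659596456619/1613029659413
366986569918687/35532686726628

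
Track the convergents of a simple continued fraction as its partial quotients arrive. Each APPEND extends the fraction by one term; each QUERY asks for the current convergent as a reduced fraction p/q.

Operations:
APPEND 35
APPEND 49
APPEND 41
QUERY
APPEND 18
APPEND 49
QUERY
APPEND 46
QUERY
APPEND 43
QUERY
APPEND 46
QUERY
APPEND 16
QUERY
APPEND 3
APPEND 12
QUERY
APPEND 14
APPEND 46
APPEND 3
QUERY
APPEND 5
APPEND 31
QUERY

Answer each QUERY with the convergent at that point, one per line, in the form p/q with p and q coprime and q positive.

70391/2010
62239337/1777231
2864278256/81788855
123226204345/3518697996
5671269678126/161941896671
90863541054361/2594589044732
3430006255148869/97943097415136
6723760594390073732/191995550417390577
1117886429255744701881/31921008679006590674

APPEND 35: p_0 = 35·1 + 0 = 35, q_0 = 35·0 + 1 = 1 → 35/1
APPEND 49: p_1 = 49·35 + 1 = 1716, q_1 = 49·1 + 0 = 49 → 1716/49
APPEND 41: p_2 = 41·1716 + 35 = 70391, q_2 = 41·49 + 1 = 2010 → 70391/2010
APPEND 18: p_3 = 18·70391 + 1716 = 1268754, q_3 = 18·2010 + 49 = 36229 → 1268754/36229
APPEND 49: p_4 = 49·1268754 + 70391 = 62239337, q_4 = 49·36229 + 2010 = 1777231 → 62239337/1777231
APPEND 46: p_5 = 46·62239337 + 1268754 = 2864278256, q_5 = 46·1777231 + 36229 = 81788855 → 2864278256/81788855
APPEND 43: p_6 = 43·2864278256 + 62239337 = 123226204345, q_6 = 43·81788855 + 1777231 = 3518697996 → 123226204345/3518697996
APPEND 46: p_7 = 46·123226204345 + 2864278256 = 5671269678126, q_7 = 46·3518697996 + 81788855 = 161941896671 → 5671269678126/161941896671
APPEND 16: p_8 = 16·5671269678126 + 123226204345 = 90863541054361, q_8 = 16·161941896671 + 3518697996 = 2594589044732 → 90863541054361/2594589044732
APPEND 3: p_9 = 3·90863541054361 + 5671269678126 = 278261892841209, q_9 = 3·2594589044732 + 161941896671 = 7945709030867 → 278261892841209/7945709030867
APPEND 12: p_10 = 12·278261892841209 + 90863541054361 = 3430006255148869, q_10 = 12·7945709030867 + 2594589044732 = 97943097415136 → 3430006255148869/97943097415136
APPEND 14: p_11 = 14·3430006255148869 + 278261892841209 = 48298349464925375, q_11 = 14·97943097415136 + 7945709030867 = 1379149072842771 → 48298349464925375/1379149072842771
APPEND 46: p_12 = 46·48298349464925375 + 3430006255148869 = 2225154081641716119, q_12 = 46·1379149072842771 + 97943097415136 = 63538800448182602 → 2225154081641716119/63538800448182602
APPEND 3: p_13 = 3·2225154081641716119 + 48298349464925375 = 6723760594390073732, q_13 = 3·63538800448182602 + 1379149072842771 = 191995550417390577 → 6723760594390073732/191995550417390577
APPEND 5: p_14 = 5·6723760594390073732 + 2225154081641716119 = 35843957053592084779, q_14 = 5·191995550417390577 + 63538800448182602 = 1023516552535135487 → 35843957053592084779/1023516552535135487
APPEND 31: p_15 = 31·35843957053592084779 + 6723760594390073732 = 1117886429255744701881, q_15 = 31·1023516552535135487 + 191995550417390577 = 31921008679006590674 → 1117886429255744701881/31921008679006590674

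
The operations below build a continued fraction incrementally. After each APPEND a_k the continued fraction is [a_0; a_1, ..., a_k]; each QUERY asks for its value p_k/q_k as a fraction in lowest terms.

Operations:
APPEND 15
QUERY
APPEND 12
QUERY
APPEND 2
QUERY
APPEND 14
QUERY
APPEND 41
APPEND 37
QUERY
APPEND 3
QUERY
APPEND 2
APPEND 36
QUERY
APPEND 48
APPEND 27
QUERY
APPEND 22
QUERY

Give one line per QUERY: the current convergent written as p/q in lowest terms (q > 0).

15/1
181/12
377/25
5459/362
8300711/550441
25126329/1666190
2133047613/141447746
2768143695024/183562562729
61001606129321/4045169754667

APPEND 15: p_0 = 15·1 + 0 = 15, q_0 = 15·0 + 1 = 1 → 15/1
APPEND 12: p_1 = 12·15 + 1 = 181, q_1 = 12·1 + 0 = 12 → 181/12
APPEND 2: p_2 = 2·181 + 15 = 377, q_2 = 2·12 + 1 = 25 → 377/25
APPEND 14: p_3 = 14·377 + 181 = 5459, q_3 = 14·25 + 12 = 362 → 5459/362
APPEND 41: p_4 = 41·5459 + 377 = 224196, q_4 = 41·362 + 25 = 14867 → 224196/14867
APPEND 37: p_5 = 37·224196 + 5459 = 8300711, q_5 = 37·14867 + 362 = 550441 → 8300711/550441
APPEND 3: p_6 = 3·8300711 + 224196 = 25126329, q_6 = 3·550441 + 14867 = 1666190 → 25126329/1666190
APPEND 2: p_7 = 2·25126329 + 8300711 = 58553369, q_7 = 2·1666190 + 550441 = 3882821 → 58553369/3882821
APPEND 36: p_8 = 36·58553369 + 25126329 = 2133047613, q_8 = 36·3882821 + 1666190 = 141447746 → 2133047613/141447746
APPEND 48: p_9 = 48·2133047613 + 58553369 = 102444838793, q_9 = 48·141447746 + 3882821 = 6793374629 → 102444838793/6793374629
APPEND 27: p_10 = 27·102444838793 + 2133047613 = 2768143695024, q_10 = 27·6793374629 + 141447746 = 183562562729 → 2768143695024/183562562729
APPEND 22: p_11 = 22·2768143695024 + 102444838793 = 61001606129321, q_11 = 22·183562562729 + 6793374629 = 4045169754667 → 61001606129321/4045169754667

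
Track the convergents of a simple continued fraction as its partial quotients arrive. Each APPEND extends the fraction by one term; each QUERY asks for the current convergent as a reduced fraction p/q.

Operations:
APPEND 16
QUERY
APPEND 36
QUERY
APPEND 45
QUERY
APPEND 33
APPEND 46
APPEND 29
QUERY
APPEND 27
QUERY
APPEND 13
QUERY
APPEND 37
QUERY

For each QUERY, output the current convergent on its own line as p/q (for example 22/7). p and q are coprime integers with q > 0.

APPEND 16: p_0 = 16·1 + 0 = 16, q_0 = 16·0 + 1 = 1 → 16/1
APPEND 36: p_1 = 36·16 + 1 = 577, q_1 = 36·1 + 0 = 36 → 577/36
APPEND 45: p_2 = 45·577 + 16 = 25981, q_2 = 45·36 + 1 = 1621 → 25981/1621
APPEND 33: p_3 = 33·25981 + 577 = 857950, q_3 = 33·1621 + 36 = 53529 → 857950/53529
APPEND 46: p_4 = 46·857950 + 25981 = 39491681, q_4 = 46·53529 + 1621 = 2463955 → 39491681/2463955
APPEND 29: p_5 = 29·39491681 + 857950 = 1146116699, q_5 = 29·2463955 + 53529 = 71508224 → 1146116699/71508224
APPEND 27: p_6 = 27·1146116699 + 39491681 = 30984642554, q_6 = 27·71508224 + 2463955 = 1933186003 → 30984642554/1933186003
APPEND 13: p_7 = 13·30984642554 + 1146116699 = 403946469901, q_7 = 13·1933186003 + 71508224 = 25202926263 → 403946469901/25202926263
APPEND 37: p_8 = 37·403946469901 + 30984642554 = 14977004028891, q_8 = 37·25202926263 + 1933186003 = 934441457734 → 14977004028891/934441457734

16/1
577/36
25981/1621
1146116699/71508224
30984642554/1933186003
403946469901/25202926263
14977004028891/934441457734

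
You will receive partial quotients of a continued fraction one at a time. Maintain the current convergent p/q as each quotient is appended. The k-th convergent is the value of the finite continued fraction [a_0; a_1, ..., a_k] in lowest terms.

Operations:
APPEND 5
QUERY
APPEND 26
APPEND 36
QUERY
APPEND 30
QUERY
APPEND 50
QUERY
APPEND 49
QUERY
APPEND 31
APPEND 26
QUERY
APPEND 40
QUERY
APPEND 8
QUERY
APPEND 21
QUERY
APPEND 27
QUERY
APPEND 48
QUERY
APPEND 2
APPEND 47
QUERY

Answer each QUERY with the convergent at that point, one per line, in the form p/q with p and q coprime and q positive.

APPEND 5: p_0 = 5·1 + 0 = 5, q_0 = 5·0 + 1 = 1 → 5/1
APPEND 26: p_1 = 26·5 + 1 = 131, q_1 = 26·1 + 0 = 26 → 131/26
APPEND 36: p_2 = 36·131 + 5 = 4721, q_2 = 36·26 + 1 = 937 → 4721/937
APPEND 30: p_3 = 30·4721 + 131 = 141761, q_3 = 30·937 + 26 = 28136 → 141761/28136
APPEND 50: p_4 = 50·141761 + 4721 = 7092771, q_4 = 50·28136 + 937 = 1407737 → 7092771/1407737
APPEND 49: p_5 = 49·7092771 + 141761 = 347687540, q_5 = 49·1407737 + 28136 = 69007249 → 347687540/69007249
APPEND 31: p_6 = 31·347687540 + 7092771 = 10785406511, q_6 = 31·69007249 + 1407737 = 2140632456 → 10785406511/2140632456
APPEND 26: p_7 = 26·10785406511 + 347687540 = 280768256826, q_7 = 26·2140632456 + 69007249 = 55725451105 → 280768256826/55725451105
APPEND 40: p_8 = 40·280768256826 + 10785406511 = 11241515679551, q_8 = 40·55725451105 + 2140632456 = 2231158676656 → 11241515679551/2231158676656
APPEND 8: p_9 = 8·11241515679551 + 280768256826 = 90212893693234, q_9 = 8·2231158676656 + 55725451105 = 17904994864353 → 90212893693234/17904994864353
APPEND 21: p_10 = 21·90212893693234 + 11241515679551 = 1905712283237465, q_10 = 21·17904994864353 + 2231158676656 = 378236050828069 → 1905712283237465/378236050828069
APPEND 27: p_11 = 27·1905712283237465 + 90212893693234 = 51544444541104789, q_11 = 27·378236050828069 + 17904994864353 = 10230278367222216 → 51544444541104789/10230278367222216
APPEND 48: p_12 = 48·51544444541104789 + 1905712283237465 = 2476039050256267337, q_12 = 48·10230278367222216 + 378236050828069 = 491431597677494437 → 2476039050256267337/491431597677494437
APPEND 2: p_13 = 2·2476039050256267337 + 51544444541104789 = 5003622545053639463, q_13 = 2·491431597677494437 + 10230278367222216 = 993093473722211090 → 5003622545053639463/993093473722211090
APPEND 47: p_14 = 47·5003622545053639463 + 2476039050256267337 = 237646298667777322098, q_14 = 47·993093473722211090 + 491431597677494437 = 47166824862621415667 → 237646298667777322098/47166824862621415667

5/1
4721/937
141761/28136
7092771/1407737
347687540/69007249
280768256826/55725451105
11241515679551/2231158676656
90212893693234/17904994864353
1905712283237465/378236050828069
51544444541104789/10230278367222216
2476039050256267337/491431597677494437
237646298667777322098/47166824862621415667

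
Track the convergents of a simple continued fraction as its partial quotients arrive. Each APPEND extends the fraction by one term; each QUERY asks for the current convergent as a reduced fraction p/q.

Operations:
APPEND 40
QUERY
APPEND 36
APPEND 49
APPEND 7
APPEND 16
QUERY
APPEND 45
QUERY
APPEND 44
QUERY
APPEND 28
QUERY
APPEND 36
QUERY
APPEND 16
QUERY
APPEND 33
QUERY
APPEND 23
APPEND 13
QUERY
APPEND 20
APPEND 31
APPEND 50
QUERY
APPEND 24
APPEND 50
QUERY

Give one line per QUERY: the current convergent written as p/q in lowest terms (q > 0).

APPEND 40: p_0 = 40·1 + 0 = 40, q_0 = 40·0 + 1 = 1 → 40/1
APPEND 36: p_1 = 36·40 + 1 = 1441, q_1 = 36·1 + 0 = 36 → 1441/36
APPEND 49: p_2 = 49·1441 + 40 = 70649, q_2 = 49·36 + 1 = 1765 → 70649/1765
APPEND 7: p_3 = 7·70649 + 1441 = 495984, q_3 = 7·1765 + 36 = 12391 → 495984/12391
APPEND 16: p_4 = 16·495984 + 70649 = 8006393, q_4 = 16·12391 + 1765 = 200021 → 8006393/200021
APPEND 45: p_5 = 45·8006393 + 495984 = 360783669, q_5 = 45·200021 + 12391 = 9013336 → 360783669/9013336
APPEND 44: p_6 = 44·360783669 + 8006393 = 15882487829, q_6 = 44·9013336 + 200021 = 396786805 → 15882487829/396786805
APPEND 28: p_7 = 28·15882487829 + 360783669 = 445070442881, q_7 = 28·396786805 + 9013336 = 11119043876 → 445070442881/11119043876
APPEND 36: p_8 = 36·445070442881 + 15882487829 = 16038418431545, q_8 = 36·11119043876 + 396786805 = 400682366341 → 16038418431545/400682366341
APPEND 16: p_9 = 16·16038418431545 + 445070442881 = 257059765347601, q_9 = 16·400682366341 + 11119043876 = 6422036905332 → 257059765347601/6422036905332
APPEND 33: p_10 = 33·257059765347601 + 16038418431545 = 8499010674902378, q_10 = 33·6422036905332 + 400682366341 = 212327900242297 → 8499010674902378/212327900242297
APPEND 23: p_11 = 23·8499010674902378 + 257059765347601 = 195734305288102295, q_11 = 23·212327900242297 + 6422036905332 = 4889963742478163 → 195734305288102295/4889963742478163
APPEND 13: p_12 = 13·195734305288102295 + 8499010674902378 = 2553044979420232213, q_12 = 13·4889963742478163 + 212327900242297 = 63781856552458416 → 2553044979420232213/63781856552458416
APPEND 20: p_13 = 20·2553044979420232213 + 195734305288102295 = 51256633893692746555, q_13 = 20·63781856552458416 + 4889963742478163 = 1280527094791646483 → 51256633893692746555/1280527094791646483
APPEND 31: p_14 = 31·51256633893692746555 + 2553044979420232213 = 1591508695683895375418, q_14 = 31·1280527094791646483 + 63781856552458416 = 39760121795093499389 → 1591508695683895375418/39760121795093499389
APPEND 50: p_15 = 50·1591508695683895375418 + 51256633893692746555 = 79626691418088461517455, q_15 = 50·39760121795093499389 + 1280527094791646483 = 1989286616849466615933 → 79626691418088461517455/1989286616849466615933
APPEND 24: p_16 = 24·79626691418088461517455 + 1591508695683895375418 = 1912632102729806971794338, q_16 = 24·1989286616849466615933 + 39760121795093499389 = 47782638926182292281781 → 1912632102729806971794338/47782638926182292281781
APPEND 50: p_17 = 50·1912632102729806971794338 + 79626691418088461517455 = 95711231827908437051234355, q_17 = 50·47782638926182292281781 + 1989286616849466615933 = 2391121232925964080704983 → 95711231827908437051234355/2391121232925964080704983

40/1
8006393/200021
360783669/9013336
15882487829/396786805
445070442881/11119043876
16038418431545/400682366341
257059765347601/6422036905332
8499010674902378/212327900242297
2553044979420232213/63781856552458416
79626691418088461517455/1989286616849466615933
95711231827908437051234355/2391121232925964080704983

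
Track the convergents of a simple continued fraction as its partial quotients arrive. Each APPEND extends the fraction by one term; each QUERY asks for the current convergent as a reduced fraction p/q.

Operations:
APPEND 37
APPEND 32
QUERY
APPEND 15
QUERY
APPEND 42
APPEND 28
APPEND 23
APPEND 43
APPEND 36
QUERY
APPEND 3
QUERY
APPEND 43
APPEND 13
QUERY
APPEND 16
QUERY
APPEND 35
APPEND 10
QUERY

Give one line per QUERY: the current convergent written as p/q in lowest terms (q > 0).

APPEND 37: p_0 = 37·1 + 0 = 37, q_0 = 37·0 + 1 = 1 → 37/1
APPEND 32: p_1 = 32·37 + 1 = 1185, q_1 = 32·1 + 0 = 32 → 1185/32
APPEND 15: p_2 = 15·1185 + 37 = 17812, q_2 = 15·32 + 1 = 481 → 17812/481
APPEND 42: p_3 = 42·17812 + 1185 = 749289, q_3 = 42·481 + 32 = 20234 → 749289/20234
APPEND 28: p_4 = 28·749289 + 17812 = 20997904, q_4 = 28·20234 + 481 = 567033 → 20997904/567033
APPEND 23: p_5 = 23·20997904 + 749289 = 483701081, q_5 = 23·567033 + 20234 = 13061993 → 483701081/13061993
APPEND 43: p_6 = 43·483701081 + 20997904 = 20820144387, q_6 = 43·13061993 + 567033 = 562232732 → 20820144387/562232732
APPEND 36: p_7 = 36·20820144387 + 483701081 = 750008899013, q_7 = 36·562232732 + 13061993 = 20253440345 → 750008899013/20253440345
APPEND 3: p_8 = 3·750008899013 + 20820144387 = 2270846841426, q_8 = 3·20253440345 + 562232732 = 61322553767 → 2270846841426/61322553767
APPEND 43: p_9 = 43·2270846841426 + 750008899013 = 98396423080331, q_9 = 43·61322553767 + 20253440345 = 2657123252326 → 98396423080331/2657123252326
APPEND 13: p_10 = 13·98396423080331 + 2270846841426 = 1281424346885729, q_10 = 13·2657123252326 + 61322553767 = 34603924834005 → 1281424346885729/34603924834005
APPEND 16: p_11 = 16·1281424346885729 + 98396423080331 = 20601185973251995, q_11 = 16·34603924834005 + 2657123252326 = 556319920596406 → 20601185973251995/556319920596406
APPEND 35: p_12 = 35·20601185973251995 + 1281424346885729 = 722322933410705554, q_12 = 35·556319920596406 + 34603924834005 = 19505801145708215 → 722322933410705554/19505801145708215
APPEND 10: p_13 = 10·722322933410705554 + 20601185973251995 = 7243830520080307535, q_13 = 10·19505801145708215 + 556319920596406 = 195614331377678556 → 7243830520080307535/195614331377678556

1185/32
17812/481
750008899013/20253440345
2270846841426/61322553767
1281424346885729/34603924834005
20601185973251995/556319920596406
7243830520080307535/195614331377678556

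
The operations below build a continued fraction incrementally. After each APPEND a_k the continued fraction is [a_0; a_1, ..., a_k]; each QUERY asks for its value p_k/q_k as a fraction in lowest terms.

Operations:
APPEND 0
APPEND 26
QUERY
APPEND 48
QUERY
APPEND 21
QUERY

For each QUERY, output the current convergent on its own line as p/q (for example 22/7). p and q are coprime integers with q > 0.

APPEND 0: p_0 = 0·1 + 0 = 0, q_0 = 0·0 + 1 = 1 → 0/1
APPEND 26: p_1 = 26·0 + 1 = 1, q_1 = 26·1 + 0 = 26 → 1/26
APPEND 48: p_2 = 48·1 + 0 = 48, q_2 = 48·26 + 1 = 1249 → 48/1249
APPEND 21: p_3 = 21·48 + 1 = 1009, q_3 = 21·1249 + 26 = 26255 → 1009/26255

1/26
48/1249
1009/26255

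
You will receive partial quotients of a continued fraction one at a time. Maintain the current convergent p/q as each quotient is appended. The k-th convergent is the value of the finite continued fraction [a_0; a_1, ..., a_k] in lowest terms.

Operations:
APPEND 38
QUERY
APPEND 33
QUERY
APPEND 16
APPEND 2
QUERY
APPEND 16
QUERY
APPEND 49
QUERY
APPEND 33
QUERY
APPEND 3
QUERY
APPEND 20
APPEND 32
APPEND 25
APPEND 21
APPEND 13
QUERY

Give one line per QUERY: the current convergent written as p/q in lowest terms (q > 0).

APPEND 38: p_0 = 38·1 + 0 = 38, q_0 = 38·0 + 1 = 1 → 38/1
APPEND 33: p_1 = 33·38 + 1 = 1255, q_1 = 33·1 + 0 = 33 → 1255/33
APPEND 16: p_2 = 16·1255 + 38 = 20118, q_2 = 16·33 + 1 = 529 → 20118/529
APPEND 2: p_3 = 2·20118 + 1255 = 41491, q_3 = 2·529 + 33 = 1091 → 41491/1091
APPEND 16: p_4 = 16·41491 + 20118 = 683974, q_4 = 16·1091 + 529 = 17985 → 683974/17985
APPEND 49: p_5 = 49·683974 + 41491 = 33556217, q_5 = 49·17985 + 1091 = 882356 → 33556217/882356
APPEND 33: p_6 = 33·33556217 + 683974 = 1108039135, q_6 = 33·882356 + 17985 = 29135733 → 1108039135/29135733
APPEND 3: p_7 = 3·1108039135 + 33556217 = 3357673622, q_7 = 3·29135733 + 882356 = 88289555 → 3357673622/88289555
APPEND 20: p_8 = 20·3357673622 + 1108039135 = 68261511575, q_8 = 20·88289555 + 29135733 = 1794926833 → 68261511575/1794926833
APPEND 32: p_9 = 32·68261511575 + 3357673622 = 2187726044022, q_9 = 32·1794926833 + 88289555 = 57525948211 → 2187726044022/57525948211
APPEND 25: p_10 = 25·2187726044022 + 68261511575 = 54761412612125, q_10 = 25·57525948211 + 1794926833 = 1439943632108 → 54761412612125/1439943632108
APPEND 21: p_11 = 21·54761412612125 + 2187726044022 = 1152177390898647, q_11 = 21·1439943632108 + 57525948211 = 30296342222479 → 1152177390898647/30296342222479
APPEND 13: p_12 = 13·1152177390898647 + 54761412612125 = 15033067494294536, q_12 = 13·30296342222479 + 1439943632108 = 395292392524335 → 15033067494294536/395292392524335

38/1
1255/33
41491/1091
683974/17985
33556217/882356
1108039135/29135733
3357673622/88289555
15033067494294536/395292392524335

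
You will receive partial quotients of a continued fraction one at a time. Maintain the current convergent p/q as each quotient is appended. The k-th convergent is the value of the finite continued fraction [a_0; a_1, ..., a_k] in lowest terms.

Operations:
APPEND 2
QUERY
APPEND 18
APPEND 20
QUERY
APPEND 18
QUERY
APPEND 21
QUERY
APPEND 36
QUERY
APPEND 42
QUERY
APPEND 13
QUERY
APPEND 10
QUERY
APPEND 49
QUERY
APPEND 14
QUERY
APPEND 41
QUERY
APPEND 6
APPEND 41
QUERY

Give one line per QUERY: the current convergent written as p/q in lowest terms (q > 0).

APPEND 2: p_0 = 2·1 + 0 = 2, q_0 = 2·0 + 1 = 1 → 2/1
APPEND 18: p_1 = 18·2 + 1 = 37, q_1 = 18·1 + 0 = 18 → 37/18
APPEND 20: p_2 = 20·37 + 2 = 742, q_2 = 20·18 + 1 = 361 → 742/361
APPEND 18: p_3 = 18·742 + 37 = 13393, q_3 = 18·361 + 18 = 6516 → 13393/6516
APPEND 21: p_4 = 21·13393 + 742 = 281995, q_4 = 21·6516 + 361 = 137197 → 281995/137197
APPEND 36: p_5 = 36·281995 + 13393 = 10165213, q_5 = 36·137197 + 6516 = 4945608 → 10165213/4945608
APPEND 42: p_6 = 42·10165213 + 281995 = 427220941, q_6 = 42·4945608 + 137197 = 207852733 → 427220941/207852733
APPEND 13: p_7 = 13·427220941 + 10165213 = 5564037446, q_7 = 13·207852733 + 4945608 = 2707031137 → 5564037446/2707031137
APPEND 10: p_8 = 10·5564037446 + 427220941 = 56067595401, q_8 = 10·2707031137 + 207852733 = 27278164103 → 56067595401/27278164103
APPEND 49: p_9 = 49·56067595401 + 5564037446 = 2752876212095, q_9 = 49·27278164103 + 2707031137 = 1339337072184 → 2752876212095/1339337072184
APPEND 14: p_10 = 14·2752876212095 + 56067595401 = 38596334564731, q_10 = 14·1339337072184 + 27278164103 = 18777997174679 → 38596334564731/18777997174679
APPEND 41: p_11 = 41·38596334564731 + 2752876212095 = 1585202593366066, q_11 = 41·18777997174679 + 1339337072184 = 771237221234023 → 1585202593366066/771237221234023
APPEND 6: p_12 = 6·1585202593366066 + 38596334564731 = 9549811894761127, q_12 = 6·771237221234023 + 18777997174679 = 4646201324578817 → 9549811894761127/4646201324578817
APPEND 41: p_13 = 41·9549811894761127 + 1585202593366066 = 393127490278572273, q_13 = 41·4646201324578817 + 771237221234023 = 191265491528965520 → 393127490278572273/191265491528965520

2/1
742/361
13393/6516
281995/137197
10165213/4945608
427220941/207852733
5564037446/2707031137
56067595401/27278164103
2752876212095/1339337072184
38596334564731/18777997174679
1585202593366066/771237221234023
393127490278572273/191265491528965520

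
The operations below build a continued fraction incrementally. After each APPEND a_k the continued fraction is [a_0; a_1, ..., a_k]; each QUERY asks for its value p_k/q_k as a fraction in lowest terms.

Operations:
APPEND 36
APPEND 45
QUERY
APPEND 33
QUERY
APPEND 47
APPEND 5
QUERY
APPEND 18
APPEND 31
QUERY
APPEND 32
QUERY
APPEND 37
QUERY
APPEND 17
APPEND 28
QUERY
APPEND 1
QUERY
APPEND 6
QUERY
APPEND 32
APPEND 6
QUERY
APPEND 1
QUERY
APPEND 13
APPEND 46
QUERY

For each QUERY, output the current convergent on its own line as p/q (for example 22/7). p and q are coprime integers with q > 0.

APPEND 36: p_0 = 36·1 + 0 = 36, q_0 = 36·0 + 1 = 1 → 36/1
APPEND 45: p_1 = 45·36 + 1 = 1621, q_1 = 45·1 + 0 = 45 → 1621/45
APPEND 33: p_2 = 33·1621 + 36 = 53529, q_2 = 33·45 + 1 = 1486 → 53529/1486
APPEND 47: p_3 = 47·53529 + 1621 = 2517484, q_3 = 47·1486 + 45 = 69887 → 2517484/69887
APPEND 5: p_4 = 5·2517484 + 53529 = 12640949, q_4 = 5·69887 + 1486 = 350921 → 12640949/350921
APPEND 18: p_5 = 18·12640949 + 2517484 = 230054566, q_5 = 18·350921 + 69887 = 6386465 → 230054566/6386465
APPEND 31: p_6 = 31·230054566 + 12640949 = 7144332495, q_6 = 31·6386465 + 350921 = 198331336 → 7144332495/198331336
APPEND 32: p_7 = 32·7144332495 + 230054566 = 228848694406, q_7 = 32·198331336 + 6386465 = 6352989217 → 228848694406/6352989217
APPEND 37: p_8 = 37·228848694406 + 7144332495 = 8474546025517, q_8 = 37·6352989217 + 198331336 = 235258932365 → 8474546025517/235258932365
APPEND 17: p_9 = 17·8474546025517 + 228848694406 = 144296131128195, q_9 = 17·235258932365 + 6352989217 = 4005754839422 → 144296131128195/4005754839422
APPEND 28: p_10 = 28·144296131128195 + 8474546025517 = 4048766217614977, q_10 = 28·4005754839422 + 235258932365 = 112396394436181 → 4048766217614977/112396394436181
APPEND 1: p_11 = 1·4048766217614977 + 144296131128195 = 4193062348743172, q_11 = 1·112396394436181 + 4005754839422 = 116402149275603 → 4193062348743172/116402149275603
APPEND 6: p_12 = 6·4193062348743172 + 4048766217614977 = 29207140310074009, q_12 = 6·116402149275603 + 112396394436181 = 810809290089799 → 29207140310074009/810809290089799
APPEND 32: p_13 = 32·29207140310074009 + 4193062348743172 = 938821552271111460, q_13 = 32·810809290089799 + 116402149275603 = 26062299432149171 → 938821552271111460/26062299432149171
APPEND 6: p_14 = 6·938821552271111460 + 29207140310074009 = 5662136453936742769, q_14 = 6·26062299432149171 + 810809290089799 = 157184605882984825 → 5662136453936742769/157184605882984825
APPEND 1: p_15 = 1·5662136453936742769 + 938821552271111460 = 6600958006207854229, q_15 = 1·157184605882984825 + 26062299432149171 = 183246905315133996 → 6600958006207854229/183246905315133996
APPEND 13: p_16 = 13·6600958006207854229 + 5662136453936742769 = 91474590534638847746, q_16 = 13·183246905315133996 + 157184605882984825 = 2539394374979726773 → 91474590534638847746/2539394374979726773
APPEND 46: p_17 = 46·91474590534638847746 + 6600958006207854229 = 4214432122599594850545, q_17 = 46·2539394374979726773 + 183246905315133996 = 116995388154382565554 → 4214432122599594850545/116995388154382565554

1621/45
53529/1486
12640949/350921
7144332495/198331336
228848694406/6352989217
8474546025517/235258932365
4048766217614977/112396394436181
4193062348743172/116402149275603
29207140310074009/810809290089799
5662136453936742769/157184605882984825
6600958006207854229/183246905315133996
4214432122599594850545/116995388154382565554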